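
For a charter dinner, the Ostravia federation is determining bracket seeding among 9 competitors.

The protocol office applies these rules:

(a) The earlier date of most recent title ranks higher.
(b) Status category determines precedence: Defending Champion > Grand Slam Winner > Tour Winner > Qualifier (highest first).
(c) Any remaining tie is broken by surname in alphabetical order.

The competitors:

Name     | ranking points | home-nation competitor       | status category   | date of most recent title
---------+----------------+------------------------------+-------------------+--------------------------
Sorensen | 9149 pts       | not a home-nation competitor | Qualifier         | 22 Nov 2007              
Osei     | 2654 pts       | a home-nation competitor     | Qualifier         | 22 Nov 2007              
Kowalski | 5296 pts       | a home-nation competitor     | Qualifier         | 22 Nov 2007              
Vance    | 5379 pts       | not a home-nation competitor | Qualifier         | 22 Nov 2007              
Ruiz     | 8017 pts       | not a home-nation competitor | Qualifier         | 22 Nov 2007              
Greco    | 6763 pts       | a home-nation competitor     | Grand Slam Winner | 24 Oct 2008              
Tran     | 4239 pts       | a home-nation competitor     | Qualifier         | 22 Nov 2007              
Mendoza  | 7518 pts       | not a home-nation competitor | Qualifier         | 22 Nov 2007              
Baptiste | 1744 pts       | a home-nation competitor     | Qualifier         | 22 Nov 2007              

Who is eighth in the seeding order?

By date of most recent title (earlier first): Baptiste, Kowalski, Mendoza, Osei, Ruiz, Sorensen, Tran and Vance (each 22 Nov 2007); then Greco (24 Oct 2008).
Baptiste, Kowalski, Mendoza, Osei, Ruiz, Sorensen, Tran and Vance are each Qualifier, so the next rule applies.
Among Baptiste, Kowalski, Mendoza, Osei, Ruiz, Sorensen, Tran and Vance, alphabetically by surname: Baptiste before Kowalski before Mendoza before Osei before Ruiz before Sorensen before Tran before Vance.
Order: Baptiste, Kowalski, Mendoza, Osei, Ruiz, Sorensen, Tran, Vance, Greco.

Vance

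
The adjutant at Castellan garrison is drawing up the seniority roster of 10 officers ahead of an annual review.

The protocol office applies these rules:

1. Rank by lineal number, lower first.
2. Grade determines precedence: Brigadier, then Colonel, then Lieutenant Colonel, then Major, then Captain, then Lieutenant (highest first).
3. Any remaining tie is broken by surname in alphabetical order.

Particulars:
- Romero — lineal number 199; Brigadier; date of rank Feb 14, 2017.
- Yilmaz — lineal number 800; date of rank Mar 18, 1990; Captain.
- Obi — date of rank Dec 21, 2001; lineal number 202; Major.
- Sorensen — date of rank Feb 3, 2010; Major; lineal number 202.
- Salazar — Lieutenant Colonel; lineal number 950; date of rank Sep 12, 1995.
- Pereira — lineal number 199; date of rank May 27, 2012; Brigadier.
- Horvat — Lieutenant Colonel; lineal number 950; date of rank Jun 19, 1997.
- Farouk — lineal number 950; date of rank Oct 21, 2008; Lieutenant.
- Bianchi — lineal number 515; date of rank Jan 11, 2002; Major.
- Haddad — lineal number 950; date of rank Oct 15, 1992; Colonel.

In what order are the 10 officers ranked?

By lineal number (lower first): Pereira and Romero (both 199); then Obi and Sorensen (both 202); then Bianchi (515); then Yilmaz (800); then Haddad, Horvat, Salazar and Farouk (each 950).
Pereira and Romero are each Brigadier, so the next rule applies.
Among Pereira and Romero, alphabetically by surname: Pereira before Romero.
Obi and Sorensen are each Major, so the next rule applies.
Among Obi and Sorensen, alphabetically by surname: Obi before Sorensen.
Among Haddad, Horvat, Salazar and Farouk, by grade: Haddad (Colonel) before Horvat and Salazar (Lieutenant Colonel) before Farouk (Lieutenant).
Among Horvat and Salazar, alphabetically by surname: Horvat before Salazar.
Full order: Pereira, Romero, Obi, Sorensen, Bianchi, Yilmaz, Haddad, Horvat, Salazar, Farouk.

Pereira, Romero, Obi, Sorensen, Bianchi, Yilmaz, Haddad, Horvat, Salazar, Farouk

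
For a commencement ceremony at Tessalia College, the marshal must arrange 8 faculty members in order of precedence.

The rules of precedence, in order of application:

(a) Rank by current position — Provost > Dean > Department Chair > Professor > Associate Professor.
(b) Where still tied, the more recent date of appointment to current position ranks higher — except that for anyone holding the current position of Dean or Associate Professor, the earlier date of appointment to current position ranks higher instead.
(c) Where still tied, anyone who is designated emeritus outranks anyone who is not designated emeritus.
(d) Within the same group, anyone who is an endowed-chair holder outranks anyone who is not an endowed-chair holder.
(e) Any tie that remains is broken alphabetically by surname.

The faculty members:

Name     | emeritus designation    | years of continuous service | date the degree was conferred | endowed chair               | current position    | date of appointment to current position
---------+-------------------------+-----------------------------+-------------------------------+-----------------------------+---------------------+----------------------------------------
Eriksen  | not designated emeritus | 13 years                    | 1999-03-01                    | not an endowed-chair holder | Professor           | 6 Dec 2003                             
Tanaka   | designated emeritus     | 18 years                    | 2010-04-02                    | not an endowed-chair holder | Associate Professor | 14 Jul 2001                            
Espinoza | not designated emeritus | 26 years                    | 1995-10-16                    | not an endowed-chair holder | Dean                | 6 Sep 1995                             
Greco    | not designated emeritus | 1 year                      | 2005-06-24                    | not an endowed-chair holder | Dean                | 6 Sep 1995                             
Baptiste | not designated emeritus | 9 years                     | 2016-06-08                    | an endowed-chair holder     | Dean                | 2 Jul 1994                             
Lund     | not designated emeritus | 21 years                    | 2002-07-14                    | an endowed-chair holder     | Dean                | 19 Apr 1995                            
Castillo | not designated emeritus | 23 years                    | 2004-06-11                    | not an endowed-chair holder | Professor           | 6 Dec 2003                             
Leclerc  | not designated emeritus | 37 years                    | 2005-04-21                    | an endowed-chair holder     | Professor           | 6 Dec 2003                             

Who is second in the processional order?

Lund

By current position: Baptiste, Lund, Espinoza and Greco (Dean); then Leclerc, Castillo and Eriksen (Professor); then Tanaka (Associate Professor).
Among Baptiste, Lund, Espinoza and Greco, by date of appointment to current position (earlier first) (reversed rule for this group): Baptiste (2 Jul 1994) before Lund (19 Apr 1995) before Espinoza and Greco (6 Sep 1995).
Espinoza and Greco are each not designated emeritus, so the next rule applies.
Espinoza and Greco are each not an endowed-chair holder, so the next rule applies.
Among Espinoza and Greco, alphabetically by surname: Espinoza before Greco.
Leclerc, Castillo and Eriksen all have date of appointment to current position 6 Dec 2003, so the next rule applies.
Leclerc, Castillo and Eriksen are each not designated emeritus, so the next rule applies.
Among Leclerc, Castillo and Eriksen, an endowed-chair holder before not an endowed-chair holder: Leclerc (an endowed-chair holder) before Castillo and Eriksen (not an endowed-chair holder).
Among Castillo and Eriksen, alphabetically by surname: Castillo before Eriksen.
Order: Baptiste, Lund, Espinoza, Greco, Leclerc, Castillo, Eriksen, Tanaka.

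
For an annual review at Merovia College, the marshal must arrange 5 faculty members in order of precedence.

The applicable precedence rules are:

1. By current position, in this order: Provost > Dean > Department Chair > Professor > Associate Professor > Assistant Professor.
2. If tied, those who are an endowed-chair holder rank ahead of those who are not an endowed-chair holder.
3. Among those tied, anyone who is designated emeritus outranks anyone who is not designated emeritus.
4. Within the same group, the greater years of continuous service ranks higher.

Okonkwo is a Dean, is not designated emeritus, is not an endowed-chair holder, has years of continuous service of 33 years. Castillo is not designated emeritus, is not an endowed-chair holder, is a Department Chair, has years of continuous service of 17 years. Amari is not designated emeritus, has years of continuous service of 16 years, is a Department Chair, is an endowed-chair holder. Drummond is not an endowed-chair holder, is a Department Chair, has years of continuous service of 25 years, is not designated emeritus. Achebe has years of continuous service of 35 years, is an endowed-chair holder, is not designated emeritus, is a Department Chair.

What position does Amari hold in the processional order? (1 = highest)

3

By current position: Okonkwo (Dean); then Achebe, Amari, Drummond and Castillo (Department Chair).
Among Achebe, Amari, Drummond and Castillo, an endowed-chair holder before not an endowed-chair holder: Achebe and Amari (an endowed-chair holder) before Drummond and Castillo (not an endowed-chair holder).
Achebe and Amari are each not designated emeritus, so the next rule applies.
Among Achebe and Amari, by years of continuous service (higher first): Achebe (35 years) before Amari (16 years).
Drummond and Castillo are each not designated emeritus, so the next rule applies.
Among Drummond and Castillo, by years of continuous service (higher first): Drummond (25 years) before Castillo (17 years).
Order: Okonkwo, Achebe, Amari, Drummond, Castillo. So position 3.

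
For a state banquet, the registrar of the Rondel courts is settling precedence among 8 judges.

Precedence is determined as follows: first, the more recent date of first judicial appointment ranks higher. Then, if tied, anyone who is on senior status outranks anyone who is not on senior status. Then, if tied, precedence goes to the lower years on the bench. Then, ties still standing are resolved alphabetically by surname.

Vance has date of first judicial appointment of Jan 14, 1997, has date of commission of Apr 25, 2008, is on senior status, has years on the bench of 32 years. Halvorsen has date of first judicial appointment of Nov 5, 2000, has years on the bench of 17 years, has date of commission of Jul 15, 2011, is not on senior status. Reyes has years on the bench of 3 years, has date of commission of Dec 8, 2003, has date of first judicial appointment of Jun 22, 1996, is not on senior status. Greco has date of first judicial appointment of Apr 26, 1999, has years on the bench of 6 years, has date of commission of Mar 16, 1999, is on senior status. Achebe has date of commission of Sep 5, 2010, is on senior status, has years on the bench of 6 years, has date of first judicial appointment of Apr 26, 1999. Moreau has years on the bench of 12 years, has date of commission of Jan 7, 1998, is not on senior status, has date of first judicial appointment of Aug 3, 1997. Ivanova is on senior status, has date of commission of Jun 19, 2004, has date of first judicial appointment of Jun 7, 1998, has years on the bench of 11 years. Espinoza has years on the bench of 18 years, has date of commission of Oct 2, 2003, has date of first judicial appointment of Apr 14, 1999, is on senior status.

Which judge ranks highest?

By date of first judicial appointment (later first): Halvorsen (Nov 5, 2000); then Achebe and Greco (both Apr 26, 1999); then Espinoza (Apr 14, 1999); then Ivanova (Jun 7, 1998); then Moreau (Aug 3, 1997); then Vance (Jan 14, 1997); then Reyes (Jun 22, 1996).
Achebe and Greco are each on senior status, so the next rule applies.
Achebe and Greco both have years on the bench 6 years, so the next rule applies.
Among Achebe and Greco, alphabetically by surname: Achebe before Greco.
Order: Halvorsen, Achebe, Greco, Espinoza, Ivanova, Moreau, Vance, Reyes.

Halvorsen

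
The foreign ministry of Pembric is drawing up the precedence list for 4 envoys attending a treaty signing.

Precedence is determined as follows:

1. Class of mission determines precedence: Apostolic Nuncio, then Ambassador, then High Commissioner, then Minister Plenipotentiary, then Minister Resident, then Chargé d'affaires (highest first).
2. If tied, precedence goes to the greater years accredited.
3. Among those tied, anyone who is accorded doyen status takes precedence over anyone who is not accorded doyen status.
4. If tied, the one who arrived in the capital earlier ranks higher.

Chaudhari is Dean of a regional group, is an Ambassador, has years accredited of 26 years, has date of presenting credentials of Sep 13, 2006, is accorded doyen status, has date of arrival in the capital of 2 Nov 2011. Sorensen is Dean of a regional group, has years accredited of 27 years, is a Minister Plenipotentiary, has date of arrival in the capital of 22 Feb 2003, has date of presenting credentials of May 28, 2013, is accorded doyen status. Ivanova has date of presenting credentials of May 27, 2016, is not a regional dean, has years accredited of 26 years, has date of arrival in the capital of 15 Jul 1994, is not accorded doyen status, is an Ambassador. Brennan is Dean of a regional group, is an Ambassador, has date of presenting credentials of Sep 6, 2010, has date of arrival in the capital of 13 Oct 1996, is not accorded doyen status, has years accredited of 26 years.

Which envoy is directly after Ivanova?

Brennan

By class of mission: Chaudhari, Ivanova and Brennan (Ambassador); then Sorensen (Minister Plenipotentiary).
Chaudhari, Ivanova and Brennan all have years accredited 26 years, so the next rule applies.
Among Chaudhari, Ivanova and Brennan, accorded doyen status before not accorded doyen status: Chaudhari (accorded doyen status) before Ivanova and Brennan (not accorded doyen status).
Among Ivanova and Brennan, by date of arrival in the capital (earlier first): Ivanova (15 Jul 1994) before Brennan (13 Oct 1996).
Order: Chaudhari, Ivanova, Brennan, Sorensen.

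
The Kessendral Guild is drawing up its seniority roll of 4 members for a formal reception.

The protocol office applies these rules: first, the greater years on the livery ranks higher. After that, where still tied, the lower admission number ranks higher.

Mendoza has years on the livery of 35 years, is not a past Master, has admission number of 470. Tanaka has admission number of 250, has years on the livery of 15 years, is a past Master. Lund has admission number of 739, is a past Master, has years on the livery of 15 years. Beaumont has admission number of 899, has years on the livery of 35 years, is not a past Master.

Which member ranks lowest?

Lund

By years on the livery (higher first): Mendoza and Beaumont (both 35 years); then Tanaka and Lund (both 15 years).
Among Mendoza and Beaumont, by admission number (lower first): Mendoza (470) before Beaumont (899).
Among Tanaka and Lund, by admission number (lower first): Tanaka (250) before Lund (739).
Order: Mendoza, Beaumont, Tanaka, Lund.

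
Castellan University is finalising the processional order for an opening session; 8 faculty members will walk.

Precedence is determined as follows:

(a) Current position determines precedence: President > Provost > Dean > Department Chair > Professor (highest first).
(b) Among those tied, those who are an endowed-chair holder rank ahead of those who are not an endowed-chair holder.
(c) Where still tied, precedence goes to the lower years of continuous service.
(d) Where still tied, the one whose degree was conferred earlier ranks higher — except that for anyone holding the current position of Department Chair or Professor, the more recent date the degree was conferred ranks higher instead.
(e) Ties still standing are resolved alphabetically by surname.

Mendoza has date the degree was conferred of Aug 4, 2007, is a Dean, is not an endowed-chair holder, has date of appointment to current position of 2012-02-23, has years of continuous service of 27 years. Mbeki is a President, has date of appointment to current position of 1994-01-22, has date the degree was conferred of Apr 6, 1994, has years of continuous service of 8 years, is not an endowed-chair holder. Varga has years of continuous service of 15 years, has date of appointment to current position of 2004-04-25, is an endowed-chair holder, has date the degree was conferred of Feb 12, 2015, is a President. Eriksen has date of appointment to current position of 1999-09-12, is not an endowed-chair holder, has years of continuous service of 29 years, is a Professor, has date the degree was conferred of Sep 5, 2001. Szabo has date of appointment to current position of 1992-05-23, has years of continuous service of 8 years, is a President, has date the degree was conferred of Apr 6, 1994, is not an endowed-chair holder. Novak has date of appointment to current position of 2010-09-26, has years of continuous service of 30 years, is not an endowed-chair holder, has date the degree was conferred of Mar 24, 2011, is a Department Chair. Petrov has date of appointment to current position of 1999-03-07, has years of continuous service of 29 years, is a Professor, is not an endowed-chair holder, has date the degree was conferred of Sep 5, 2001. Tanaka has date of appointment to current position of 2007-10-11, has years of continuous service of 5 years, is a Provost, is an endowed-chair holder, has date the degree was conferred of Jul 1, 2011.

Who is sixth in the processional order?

By current position: Varga, Mbeki and Szabo (President); then Tanaka (Provost); then Mendoza (Dean); then Novak (Department Chair); then Eriksen and Petrov (Professor).
Among Varga, Mbeki and Szabo, an endowed-chair holder before not an endowed-chair holder: Varga (an endowed-chair holder) before Mbeki and Szabo (not an endowed-chair holder).
Mbeki and Szabo both have years of continuous service 8 years, so the next rule applies.
Mbeki and Szabo both have date the degree was conferred Apr 6, 1994, so the next rule applies.
Among Mbeki and Szabo, alphabetically by surname: Mbeki before Szabo.
Eriksen and Petrov are each not an endowed-chair holder, so the next rule applies.
Eriksen and Petrov both have years of continuous service 29 years, so the next rule applies.
Eriksen and Petrov both have date the degree was conferred Sep 5, 2001, so the next rule applies.
Among Eriksen and Petrov, alphabetically by surname: Eriksen before Petrov.
Order: Varga, Mbeki, Szabo, Tanaka, Mendoza, Novak, Eriksen, Petrov.

Novak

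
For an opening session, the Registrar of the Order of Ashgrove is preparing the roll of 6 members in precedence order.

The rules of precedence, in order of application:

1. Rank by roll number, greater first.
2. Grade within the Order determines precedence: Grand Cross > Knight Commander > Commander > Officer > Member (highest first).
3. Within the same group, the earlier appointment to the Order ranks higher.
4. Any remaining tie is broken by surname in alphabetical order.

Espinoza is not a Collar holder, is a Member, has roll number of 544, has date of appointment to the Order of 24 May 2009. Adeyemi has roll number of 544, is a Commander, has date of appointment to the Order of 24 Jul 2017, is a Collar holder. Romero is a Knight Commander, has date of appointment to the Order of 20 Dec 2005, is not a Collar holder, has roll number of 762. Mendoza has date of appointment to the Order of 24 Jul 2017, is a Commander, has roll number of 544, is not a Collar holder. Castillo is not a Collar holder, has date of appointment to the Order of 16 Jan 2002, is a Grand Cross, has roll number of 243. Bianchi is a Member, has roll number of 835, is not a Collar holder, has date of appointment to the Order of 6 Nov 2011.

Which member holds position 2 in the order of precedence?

Romero

By roll number (higher first): Bianchi (835); then Romero (762); then Adeyemi, Mendoza and Espinoza (each 544); then Castillo (243).
Among Adeyemi, Mendoza and Espinoza, by grade within the Order: Adeyemi and Mendoza (Commander) before Espinoza (Member).
Adeyemi and Mendoza both have date of appointment to the Order 24 Jul 2017, so the next rule applies.
Among Adeyemi and Mendoza, alphabetically by surname: Adeyemi before Mendoza.
Order: Bianchi, Romero, Adeyemi, Mendoza, Espinoza, Castillo.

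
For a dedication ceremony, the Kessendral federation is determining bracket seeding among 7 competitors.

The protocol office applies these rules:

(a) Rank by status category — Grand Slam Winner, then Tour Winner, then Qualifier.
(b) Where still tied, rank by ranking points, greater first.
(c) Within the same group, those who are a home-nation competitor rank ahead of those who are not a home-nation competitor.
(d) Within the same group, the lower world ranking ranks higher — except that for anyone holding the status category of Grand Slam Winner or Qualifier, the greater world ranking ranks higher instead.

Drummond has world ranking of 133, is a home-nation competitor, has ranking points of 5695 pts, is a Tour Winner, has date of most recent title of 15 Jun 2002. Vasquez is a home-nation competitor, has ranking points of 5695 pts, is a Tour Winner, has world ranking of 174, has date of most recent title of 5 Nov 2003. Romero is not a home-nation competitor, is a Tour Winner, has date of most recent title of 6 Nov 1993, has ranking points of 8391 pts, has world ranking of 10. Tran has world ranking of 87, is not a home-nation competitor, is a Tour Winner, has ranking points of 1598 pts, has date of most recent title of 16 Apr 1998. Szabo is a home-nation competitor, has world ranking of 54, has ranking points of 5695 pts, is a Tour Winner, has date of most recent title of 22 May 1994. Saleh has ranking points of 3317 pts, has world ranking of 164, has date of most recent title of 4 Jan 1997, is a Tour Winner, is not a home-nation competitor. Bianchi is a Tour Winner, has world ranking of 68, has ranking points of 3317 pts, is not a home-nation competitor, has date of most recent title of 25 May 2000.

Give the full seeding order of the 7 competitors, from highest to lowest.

Romero, Szabo, Drummond, Vasquez, Bianchi, Saleh, Tran

By status category: Romero, Szabo, Drummond, Vasquez, Bianchi, Saleh and Tran (Tour Winner).
Among Romero, Szabo, Drummond, Vasquez, Bianchi, Saleh and Tran, by ranking points (higher first): Romero (8391 pts) before Szabo, Drummond and Vasquez (5695 pts) before Bianchi and Saleh (3317 pts) before Tran (1598 pts).
Szabo, Drummond and Vasquez are each a home-nation competitor, so the next rule applies.
Among Szabo, Drummond and Vasquez, by world ranking (lower first): Szabo (54) before Drummond (133) before Vasquez (174).
Bianchi and Saleh are each not a home-nation competitor, so the next rule applies.
Among Bianchi and Saleh, by world ranking (lower first): Bianchi (68) before Saleh (164).
Full order: Romero, Szabo, Drummond, Vasquez, Bianchi, Saleh, Tran.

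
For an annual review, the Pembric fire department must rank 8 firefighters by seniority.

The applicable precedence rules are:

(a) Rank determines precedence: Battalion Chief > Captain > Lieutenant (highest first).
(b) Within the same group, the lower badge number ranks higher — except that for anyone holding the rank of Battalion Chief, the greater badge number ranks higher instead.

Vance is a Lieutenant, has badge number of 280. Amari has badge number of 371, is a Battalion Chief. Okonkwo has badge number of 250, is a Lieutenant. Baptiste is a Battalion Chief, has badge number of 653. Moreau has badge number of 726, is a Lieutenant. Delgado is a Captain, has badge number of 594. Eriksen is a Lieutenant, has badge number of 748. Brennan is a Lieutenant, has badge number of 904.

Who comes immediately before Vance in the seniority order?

Okonkwo

By rank: Baptiste and Amari (Battalion Chief); then Delgado (Captain); then Okonkwo, Vance, Moreau, Eriksen and Brennan (Lieutenant).
Among Baptiste and Amari, by badge number (higher first) (reversed rule for this group): Baptiste (653) before Amari (371).
Among Okonkwo, Vance, Moreau, Eriksen and Brennan, by badge number (lower first): Okonkwo (250) before Vance (280) before Moreau (726) before Eriksen (748) before Brennan (904).
Order: Baptiste, Amari, Delgado, Okonkwo, Vance, Moreau, Eriksen, Brennan.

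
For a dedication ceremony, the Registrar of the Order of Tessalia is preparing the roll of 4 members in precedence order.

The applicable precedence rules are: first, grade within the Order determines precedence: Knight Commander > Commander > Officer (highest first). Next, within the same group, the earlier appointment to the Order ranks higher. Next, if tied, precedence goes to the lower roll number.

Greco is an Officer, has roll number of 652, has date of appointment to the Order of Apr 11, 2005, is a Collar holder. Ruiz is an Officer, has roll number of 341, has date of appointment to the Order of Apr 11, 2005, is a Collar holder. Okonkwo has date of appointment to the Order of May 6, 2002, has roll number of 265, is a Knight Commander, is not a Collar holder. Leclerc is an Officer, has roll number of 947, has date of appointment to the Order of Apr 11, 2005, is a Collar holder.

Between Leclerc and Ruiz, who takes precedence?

By grade within the Order: Okonkwo (Knight Commander); then Ruiz, Greco and Leclerc (Officer).
Ruiz, Greco and Leclerc all have date of appointment to the Order Apr 11, 2005, so the next rule applies.
Among Ruiz, Greco and Leclerc, by roll number (lower first): Ruiz (341) before Greco (652) before Leclerc (947).
So Ruiz takes precedence.

Ruiz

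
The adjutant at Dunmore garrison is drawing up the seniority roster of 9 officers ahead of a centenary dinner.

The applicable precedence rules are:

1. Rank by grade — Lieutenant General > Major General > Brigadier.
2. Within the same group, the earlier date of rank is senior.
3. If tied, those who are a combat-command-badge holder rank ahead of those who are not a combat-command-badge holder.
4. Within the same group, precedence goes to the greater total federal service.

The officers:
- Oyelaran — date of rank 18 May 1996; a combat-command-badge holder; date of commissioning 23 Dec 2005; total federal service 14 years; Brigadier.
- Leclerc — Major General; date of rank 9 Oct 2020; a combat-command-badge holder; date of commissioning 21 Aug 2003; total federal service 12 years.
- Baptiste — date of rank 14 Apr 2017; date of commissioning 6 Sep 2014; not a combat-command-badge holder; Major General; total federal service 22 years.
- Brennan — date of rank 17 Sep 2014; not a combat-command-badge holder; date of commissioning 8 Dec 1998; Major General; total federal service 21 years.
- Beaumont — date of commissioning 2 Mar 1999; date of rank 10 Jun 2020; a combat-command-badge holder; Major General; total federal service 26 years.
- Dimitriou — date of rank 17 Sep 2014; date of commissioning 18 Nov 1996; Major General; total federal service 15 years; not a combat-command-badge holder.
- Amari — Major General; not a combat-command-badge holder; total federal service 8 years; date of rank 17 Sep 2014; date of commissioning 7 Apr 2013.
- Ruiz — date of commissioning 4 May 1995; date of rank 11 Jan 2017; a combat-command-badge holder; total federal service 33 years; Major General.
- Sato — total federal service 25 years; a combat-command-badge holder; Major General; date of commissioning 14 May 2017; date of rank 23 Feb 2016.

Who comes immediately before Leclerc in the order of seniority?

By grade: Brennan, Dimitriou, Amari, Sato, Ruiz, Baptiste, Beaumont and Leclerc (Major General); then Oyelaran (Brigadier).
Among Brennan, Dimitriou, Amari, Sato, Ruiz, Baptiste, Beaumont and Leclerc, by date of rank (earlier first): Brennan, Dimitriou and Amari (17 Sep 2014) before Sato (23 Feb 2016) before Ruiz (11 Jan 2017) before Baptiste (14 Apr 2017) before Beaumont (10 Jun 2020) before Leclerc (9 Oct 2020).
Brennan, Dimitriou and Amari are each not a combat-command-badge holder, so the next rule applies.
Among Brennan, Dimitriou and Amari, by total federal service (higher first): Brennan (21 years) before Dimitriou (15 years) before Amari (8 years).
Order: Brennan, Dimitriou, Amari, Sato, Ruiz, Baptiste, Beaumont, Leclerc, Oyelaran.

Beaumont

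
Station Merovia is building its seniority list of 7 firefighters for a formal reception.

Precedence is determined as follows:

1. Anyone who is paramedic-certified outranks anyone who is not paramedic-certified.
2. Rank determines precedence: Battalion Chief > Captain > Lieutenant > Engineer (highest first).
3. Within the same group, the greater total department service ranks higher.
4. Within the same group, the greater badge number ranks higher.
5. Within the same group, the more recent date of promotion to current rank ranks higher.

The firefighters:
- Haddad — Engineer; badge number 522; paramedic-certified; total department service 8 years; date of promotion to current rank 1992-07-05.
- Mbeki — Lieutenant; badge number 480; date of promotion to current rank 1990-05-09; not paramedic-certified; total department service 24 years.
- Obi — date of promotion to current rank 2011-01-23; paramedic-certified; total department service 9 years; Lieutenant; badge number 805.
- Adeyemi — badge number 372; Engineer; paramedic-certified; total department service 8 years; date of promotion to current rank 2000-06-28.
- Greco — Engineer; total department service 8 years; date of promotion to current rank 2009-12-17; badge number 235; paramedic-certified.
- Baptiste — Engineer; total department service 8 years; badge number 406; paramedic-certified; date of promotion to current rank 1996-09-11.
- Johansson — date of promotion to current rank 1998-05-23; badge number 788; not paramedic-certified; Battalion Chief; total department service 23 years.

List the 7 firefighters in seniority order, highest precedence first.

Obi, Haddad, Baptiste, Adeyemi, Greco, Johansson, Mbeki

By the first rule: Obi, Haddad, Baptiste, Adeyemi and Greco (each paramedic-certified); then Johansson and Mbeki (both not paramedic-certified).
Among Obi, Haddad, Baptiste, Adeyemi and Greco, by rank: Obi (Lieutenant) before Haddad, Baptiste, Adeyemi and Greco (Engineer).
Haddad, Baptiste, Adeyemi and Greco all have total department service 8 years, so the next rule applies.
Among Haddad, Baptiste, Adeyemi and Greco, by badge number (higher first): Haddad (522) before Baptiste (406) before Adeyemi (372) before Greco (235).
Among Johansson and Mbeki, by rank: Johansson (Battalion Chief) before Mbeki (Lieutenant).
Full order: Obi, Haddad, Baptiste, Adeyemi, Greco, Johansson, Mbeki.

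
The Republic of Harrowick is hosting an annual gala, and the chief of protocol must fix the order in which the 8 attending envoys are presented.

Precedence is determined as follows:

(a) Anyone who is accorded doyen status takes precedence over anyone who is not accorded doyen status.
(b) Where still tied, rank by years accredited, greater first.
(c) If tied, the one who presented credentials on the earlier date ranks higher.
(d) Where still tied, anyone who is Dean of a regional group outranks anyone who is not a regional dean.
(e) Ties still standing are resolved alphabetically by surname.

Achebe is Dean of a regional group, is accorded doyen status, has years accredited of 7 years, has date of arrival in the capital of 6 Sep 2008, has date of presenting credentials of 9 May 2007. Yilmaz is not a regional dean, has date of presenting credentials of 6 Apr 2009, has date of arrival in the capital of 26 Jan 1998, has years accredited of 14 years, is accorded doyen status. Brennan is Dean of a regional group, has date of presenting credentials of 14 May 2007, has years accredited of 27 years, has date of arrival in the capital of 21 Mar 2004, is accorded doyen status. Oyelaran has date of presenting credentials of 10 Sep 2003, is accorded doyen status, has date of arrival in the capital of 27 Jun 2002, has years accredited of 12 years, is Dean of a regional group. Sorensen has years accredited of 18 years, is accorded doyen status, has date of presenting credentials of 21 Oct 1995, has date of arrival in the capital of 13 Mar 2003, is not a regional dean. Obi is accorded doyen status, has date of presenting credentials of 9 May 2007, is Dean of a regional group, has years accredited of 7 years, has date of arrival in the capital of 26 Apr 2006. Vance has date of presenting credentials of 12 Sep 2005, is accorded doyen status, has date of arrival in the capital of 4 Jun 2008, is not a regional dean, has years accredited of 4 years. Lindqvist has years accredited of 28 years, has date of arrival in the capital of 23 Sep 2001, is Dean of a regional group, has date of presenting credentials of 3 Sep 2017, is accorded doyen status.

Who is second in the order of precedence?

By the first rule: Lindqvist, Brennan, Sorensen, Yilmaz, Oyelaran, Achebe, Obi and Vance (each accorded doyen status).
Among Lindqvist, Brennan, Sorensen, Yilmaz, Oyelaran, Achebe, Obi and Vance, by years accredited (higher first): Lindqvist (28 years) before Brennan (27 years) before Sorensen (18 years) before Yilmaz (14 years) before Oyelaran (12 years) before Achebe and Obi (7 years) before Vance (4 years).
Achebe and Obi both have date of presenting credentials 9 May 2007, so the next rule applies.
Achebe and Obi are each Dean of a regional group, so the next rule applies.
Among Achebe and Obi, alphabetically by surname: Achebe before Obi.
Order: Lindqvist, Brennan, Sorensen, Yilmaz, Oyelaran, Achebe, Obi, Vance.

Brennan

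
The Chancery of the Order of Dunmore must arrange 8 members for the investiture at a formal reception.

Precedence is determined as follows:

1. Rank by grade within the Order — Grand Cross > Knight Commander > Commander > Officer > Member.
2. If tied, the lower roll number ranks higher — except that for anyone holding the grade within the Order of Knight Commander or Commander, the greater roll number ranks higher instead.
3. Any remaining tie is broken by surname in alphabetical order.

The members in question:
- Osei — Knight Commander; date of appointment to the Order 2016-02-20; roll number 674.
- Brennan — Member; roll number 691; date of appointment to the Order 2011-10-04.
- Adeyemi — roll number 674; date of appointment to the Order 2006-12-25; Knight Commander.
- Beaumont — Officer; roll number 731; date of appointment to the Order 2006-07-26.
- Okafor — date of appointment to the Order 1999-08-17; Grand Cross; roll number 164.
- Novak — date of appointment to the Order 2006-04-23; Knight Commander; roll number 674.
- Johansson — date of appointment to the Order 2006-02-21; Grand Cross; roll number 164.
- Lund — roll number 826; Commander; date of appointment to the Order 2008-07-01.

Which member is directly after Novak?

By grade within the Order: Johansson and Okafor (Grand Cross); then Adeyemi, Novak and Osei (Knight Commander); then Lund (Commander); then Beaumont (Officer); then Brennan (Member).
Johansson and Okafor both have roll number 164, so the next rule applies.
Among Johansson and Okafor, alphabetically by surname: Johansson before Okafor.
Adeyemi, Novak and Osei all have roll number 674, so the next rule applies.
Among Adeyemi, Novak and Osei, alphabetically by surname: Adeyemi before Novak before Osei.
Order: Johansson, Okafor, Adeyemi, Novak, Osei, Lund, Beaumont, Brennan.

Osei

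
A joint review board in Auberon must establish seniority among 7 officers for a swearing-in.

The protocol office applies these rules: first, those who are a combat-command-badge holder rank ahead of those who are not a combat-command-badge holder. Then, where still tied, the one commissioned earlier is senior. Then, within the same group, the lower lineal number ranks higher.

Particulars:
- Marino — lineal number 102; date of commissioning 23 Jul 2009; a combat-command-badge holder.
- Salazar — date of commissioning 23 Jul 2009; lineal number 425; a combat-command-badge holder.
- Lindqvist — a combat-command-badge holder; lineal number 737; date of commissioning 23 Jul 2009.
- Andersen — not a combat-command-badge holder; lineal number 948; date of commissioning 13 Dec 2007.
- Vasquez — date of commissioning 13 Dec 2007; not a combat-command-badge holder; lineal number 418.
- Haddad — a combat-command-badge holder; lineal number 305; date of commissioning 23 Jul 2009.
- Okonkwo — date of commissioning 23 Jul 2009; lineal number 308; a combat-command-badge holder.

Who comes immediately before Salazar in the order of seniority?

By the first rule: Marino, Haddad, Okonkwo, Salazar and Lindqvist (each a combat-command-badge holder); then Vasquez and Andersen (both not a combat-command-badge holder).
Marino, Haddad, Okonkwo, Salazar and Lindqvist all have date of commissioning 23 Jul 2009, so the next rule applies.
Among Marino, Haddad, Okonkwo, Salazar and Lindqvist, by lineal number (lower first): Marino (102) before Haddad (305) before Okonkwo (308) before Salazar (425) before Lindqvist (737).
Vasquez and Andersen both have date of commissioning 13 Dec 2007, so the next rule applies.
Among Vasquez and Andersen, by lineal number (lower first): Vasquez (418) before Andersen (948).
Order: Marino, Haddad, Okonkwo, Salazar, Lindqvist, Vasquez, Andersen.

Okonkwo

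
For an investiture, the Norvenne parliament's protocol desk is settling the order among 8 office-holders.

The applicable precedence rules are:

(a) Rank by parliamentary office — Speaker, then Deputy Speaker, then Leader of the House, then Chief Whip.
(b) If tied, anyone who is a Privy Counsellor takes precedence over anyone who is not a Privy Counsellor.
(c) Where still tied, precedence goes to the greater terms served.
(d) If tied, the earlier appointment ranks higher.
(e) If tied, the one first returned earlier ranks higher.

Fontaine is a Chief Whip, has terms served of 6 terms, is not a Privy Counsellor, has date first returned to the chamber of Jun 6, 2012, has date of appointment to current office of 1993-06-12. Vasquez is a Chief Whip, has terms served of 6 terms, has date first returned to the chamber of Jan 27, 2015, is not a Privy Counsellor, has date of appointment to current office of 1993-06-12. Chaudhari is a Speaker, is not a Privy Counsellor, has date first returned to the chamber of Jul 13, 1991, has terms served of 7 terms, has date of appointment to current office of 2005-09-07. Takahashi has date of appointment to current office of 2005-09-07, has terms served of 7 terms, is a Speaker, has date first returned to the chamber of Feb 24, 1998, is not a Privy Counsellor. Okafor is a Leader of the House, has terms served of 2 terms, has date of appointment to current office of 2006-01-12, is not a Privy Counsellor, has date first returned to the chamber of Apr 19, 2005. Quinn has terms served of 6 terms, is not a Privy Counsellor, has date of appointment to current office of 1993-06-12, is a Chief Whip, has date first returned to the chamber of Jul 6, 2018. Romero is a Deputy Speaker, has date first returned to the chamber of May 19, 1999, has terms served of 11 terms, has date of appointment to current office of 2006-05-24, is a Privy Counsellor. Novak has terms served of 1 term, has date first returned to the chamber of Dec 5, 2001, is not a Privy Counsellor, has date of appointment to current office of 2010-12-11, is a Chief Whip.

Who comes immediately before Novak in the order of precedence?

By parliamentary office: Chaudhari and Takahashi (Speaker); then Romero (Deputy Speaker); then Okafor (Leader of the House); then Fontaine, Vasquez, Quinn and Novak (Chief Whip).
Chaudhari and Takahashi are each not a Privy Counsellor, so the next rule applies.
Chaudhari and Takahashi both have terms served 7 terms, so the next rule applies.
Chaudhari and Takahashi both have date of appointment to current office 2005-09-07, so the next rule applies.
Among Chaudhari and Takahashi, by date first returned to the chamber (earlier first): Chaudhari (Jul 13, 1991) before Takahashi (Feb 24, 1998).
Fontaine, Vasquez, Quinn and Novak are each not a Privy Counsellor, so the next rule applies.
Among Fontaine, Vasquez, Quinn and Novak, by terms served (higher first): Fontaine, Vasquez and Quinn (6 terms) before Novak (1 term).
Fontaine, Vasquez and Quinn all have date of appointment to current office 1993-06-12, so the next rule applies.
Among Fontaine, Vasquez and Quinn, by date first returned to the chamber (earlier first): Fontaine (Jun 6, 2012) before Vasquez (Jan 27, 2015) before Quinn (Jul 6, 2018).
Order: Chaudhari, Takahashi, Romero, Okafor, Fontaine, Vasquez, Quinn, Novak.

Quinn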